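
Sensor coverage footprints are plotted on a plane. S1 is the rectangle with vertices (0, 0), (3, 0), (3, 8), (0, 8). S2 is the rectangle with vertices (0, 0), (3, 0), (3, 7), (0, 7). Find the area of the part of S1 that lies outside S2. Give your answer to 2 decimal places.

3.00

|S1∩S2|: x∈[0,3], y∈[0,7] → 3·7 = 21.
|S1| = 24.
|S1 ∖ S2| = |S1| − |S1∩S2| = 24 − 21 = 3.00.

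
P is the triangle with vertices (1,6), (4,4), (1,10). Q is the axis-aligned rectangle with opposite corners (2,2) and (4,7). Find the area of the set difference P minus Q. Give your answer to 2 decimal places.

|P| = 6, |P∩Q| = 2.4167.
|P ∖ Q| = |P| − |P∩Q| = 6 − 2.4167 = 3.58.

3.58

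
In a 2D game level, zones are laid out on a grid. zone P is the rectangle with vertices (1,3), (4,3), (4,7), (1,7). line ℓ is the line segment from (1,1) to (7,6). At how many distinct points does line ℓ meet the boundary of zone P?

2

The segment meets the boundary at (4,3.5), (3.4,3).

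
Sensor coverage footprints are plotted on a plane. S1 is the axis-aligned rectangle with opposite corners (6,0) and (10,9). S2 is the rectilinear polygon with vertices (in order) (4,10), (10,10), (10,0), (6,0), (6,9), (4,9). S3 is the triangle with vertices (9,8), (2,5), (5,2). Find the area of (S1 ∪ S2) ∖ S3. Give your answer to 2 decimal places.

37.18

|S1 ∪ S2| = 42.
|(S1 ∪ S2) ∩ S3| = 4.8214.
|(S1 ∪ S2) ∖ S3| = 42 − 4.8214 = 37.18.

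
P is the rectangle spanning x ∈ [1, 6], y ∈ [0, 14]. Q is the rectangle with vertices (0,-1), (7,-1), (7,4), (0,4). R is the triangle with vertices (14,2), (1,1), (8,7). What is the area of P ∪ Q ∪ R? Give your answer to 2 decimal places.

108.17

By inclusion–exclusion:
Individual areas: |P| = 70, |Q| = 35, |R| = 35.5.
|P∩Q|: x∈[1,6], y∈[0,4] → 5·4 = 20.
|P∩R| = 9.7527.
|Q∩R| = 11.3654.
|P∩Q∩R| = 8.7885.
|P ∪ Q ∪ R| = 140.5 − 41.1181 + 8.7885 = 108.17.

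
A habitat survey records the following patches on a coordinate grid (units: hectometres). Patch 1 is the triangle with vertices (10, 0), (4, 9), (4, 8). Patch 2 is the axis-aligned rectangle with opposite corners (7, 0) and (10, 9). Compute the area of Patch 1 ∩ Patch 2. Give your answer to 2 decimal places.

0.75

The intersection is the polygon with vertices (10,0), (7,4), (7,4.5).
By the shoelace formula its area is 0.75.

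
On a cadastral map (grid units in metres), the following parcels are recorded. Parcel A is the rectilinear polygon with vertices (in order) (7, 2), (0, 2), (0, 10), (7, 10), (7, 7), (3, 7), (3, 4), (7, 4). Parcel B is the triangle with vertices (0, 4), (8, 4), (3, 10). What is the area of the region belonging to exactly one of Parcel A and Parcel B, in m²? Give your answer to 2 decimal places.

|Parcel A| = 44, |Parcel B| = 24, |Parcel A∩Parcel B| = 12.75.
|Parcel A △ Parcel B| = |Parcel A| + |Parcel B| − 2·|Parcel A∩Parcel B| = 44 + 24 − 25.5 = 42.50.

42.50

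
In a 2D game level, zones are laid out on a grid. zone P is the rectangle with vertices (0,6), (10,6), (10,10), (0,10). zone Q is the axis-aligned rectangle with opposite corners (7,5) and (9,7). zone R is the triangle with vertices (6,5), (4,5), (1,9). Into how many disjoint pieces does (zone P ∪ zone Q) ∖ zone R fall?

1

(zone P ∪ zone Q) ∖ zone R is a single connected region.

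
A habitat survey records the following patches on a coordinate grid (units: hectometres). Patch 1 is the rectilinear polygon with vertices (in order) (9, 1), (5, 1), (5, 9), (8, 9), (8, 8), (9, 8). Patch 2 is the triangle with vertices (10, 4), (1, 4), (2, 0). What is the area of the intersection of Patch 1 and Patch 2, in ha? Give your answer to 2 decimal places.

6.00

The intersection is the polygon with vertices (5,4), (9,4), (9,3.5), (5,1.5).
By the shoelace formula its area is 6.00.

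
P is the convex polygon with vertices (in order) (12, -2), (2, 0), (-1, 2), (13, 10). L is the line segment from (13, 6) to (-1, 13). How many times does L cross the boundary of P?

The segment meets the boundary at (9.267,7.867), (12.68,6.16).

2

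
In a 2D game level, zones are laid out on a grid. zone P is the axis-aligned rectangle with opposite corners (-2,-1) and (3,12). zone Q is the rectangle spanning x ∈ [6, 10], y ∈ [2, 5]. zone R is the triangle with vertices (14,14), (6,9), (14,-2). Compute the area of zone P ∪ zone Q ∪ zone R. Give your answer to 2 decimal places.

By inclusion–exclusion:
Individual areas: |zone P| = 65, |zone Q| = 12, |zone R| = 64.
|zone P∩zone Q| = 0 (no overlap).
|zone P∩zone R| = 0.
|zone Q∩zone R| = 0.8182.
|zone P∩zone Q∩zone R| = 0.
|zone P ∪ zone Q ∪ zone R| = 141 − 0.8182 + 0 = 140.18.

140.18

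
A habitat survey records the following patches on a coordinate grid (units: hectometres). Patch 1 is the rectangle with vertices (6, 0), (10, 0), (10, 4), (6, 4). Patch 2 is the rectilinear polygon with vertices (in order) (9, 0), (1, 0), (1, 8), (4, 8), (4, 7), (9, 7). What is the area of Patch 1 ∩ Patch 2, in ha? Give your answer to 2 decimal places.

12.00

The intersection is the polygon with vertices (6,4), (9,4), (9,0), (6,0).
By the shoelace formula its area is 12.00.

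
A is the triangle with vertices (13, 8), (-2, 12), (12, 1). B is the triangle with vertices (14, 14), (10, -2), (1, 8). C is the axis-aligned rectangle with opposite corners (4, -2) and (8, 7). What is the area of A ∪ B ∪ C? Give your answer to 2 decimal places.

By inclusion–exclusion:
Individual areas: |A| = 54.5, |B| = 92, |C| = 36.
|A∩B| = 40.5721.
|A∩C| = 5.1948.
|B∩C| = 18.2222.
|A∩B∩C| = 5.1948.
|A ∪ B ∪ C| = 182.5 − 63.9891 + 5.1948 = 123.71.

123.71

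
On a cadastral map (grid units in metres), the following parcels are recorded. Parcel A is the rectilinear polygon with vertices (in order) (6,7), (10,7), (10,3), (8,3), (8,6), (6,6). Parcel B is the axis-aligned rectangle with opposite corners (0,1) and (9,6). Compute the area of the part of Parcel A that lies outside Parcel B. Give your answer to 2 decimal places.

|Parcel A| = 10, |Parcel A∩Parcel B| = 3.
|Parcel A ∖ Parcel B| = |Parcel A| − |Parcel A∩Parcel B| = 10 − 3 = 7.00.

7.00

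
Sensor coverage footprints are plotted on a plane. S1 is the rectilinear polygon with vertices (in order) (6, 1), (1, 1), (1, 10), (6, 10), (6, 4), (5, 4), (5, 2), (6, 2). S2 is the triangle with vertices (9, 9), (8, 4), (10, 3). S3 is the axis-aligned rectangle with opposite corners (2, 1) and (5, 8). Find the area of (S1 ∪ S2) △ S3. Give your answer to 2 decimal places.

|S1 ∪ S2| = 48.5.
|(S1 ∪ S2) ∩ S3| = 21.
|(S1 ∪ S2) △ S3| = 48.5 + 21 − 42 = 27.50.

27.50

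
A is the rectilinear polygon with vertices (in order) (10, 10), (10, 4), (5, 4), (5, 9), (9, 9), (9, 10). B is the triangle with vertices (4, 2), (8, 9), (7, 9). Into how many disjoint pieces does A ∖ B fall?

A ∖ B splits into 2 disjoint pieces (area 18.1429, area 4.6667).

2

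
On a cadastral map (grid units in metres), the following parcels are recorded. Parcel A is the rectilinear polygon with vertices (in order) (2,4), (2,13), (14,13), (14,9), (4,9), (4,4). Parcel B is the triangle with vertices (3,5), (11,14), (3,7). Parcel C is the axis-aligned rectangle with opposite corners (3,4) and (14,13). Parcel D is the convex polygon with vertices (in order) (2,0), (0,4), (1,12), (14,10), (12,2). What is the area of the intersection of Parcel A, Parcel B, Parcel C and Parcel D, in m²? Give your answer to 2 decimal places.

3.86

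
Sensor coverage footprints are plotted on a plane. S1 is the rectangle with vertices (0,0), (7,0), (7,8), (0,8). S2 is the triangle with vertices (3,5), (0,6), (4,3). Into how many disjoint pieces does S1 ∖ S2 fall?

1

S1 ∖ S2 is a single connected region.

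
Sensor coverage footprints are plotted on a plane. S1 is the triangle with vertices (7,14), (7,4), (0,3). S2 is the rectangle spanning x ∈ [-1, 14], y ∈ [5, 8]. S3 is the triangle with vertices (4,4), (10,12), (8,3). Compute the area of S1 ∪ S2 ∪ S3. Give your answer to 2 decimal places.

By inclusion–exclusion:
Individual areas: |S1| = 35, |S2| = 45, |S3| = 19.
|S1∩S2| = 14.3182.
|S1∩S3| = 6.4091.
|S2∩S3| = 8.7083.
|S1∩S2∩S3| = 3.375.
|S1 ∪ S2 ∪ S3| = 99 − 29.4356 + 3.375 = 72.94.

72.94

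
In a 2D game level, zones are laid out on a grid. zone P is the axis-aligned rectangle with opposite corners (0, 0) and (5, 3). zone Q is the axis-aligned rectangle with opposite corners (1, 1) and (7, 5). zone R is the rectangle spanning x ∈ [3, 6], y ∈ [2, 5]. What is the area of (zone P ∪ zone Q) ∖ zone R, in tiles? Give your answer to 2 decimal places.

|zone P ∪ zone Q| = 31.
|(zone P ∪ zone Q) ∩ zone R| = 9.
|(zone P ∪ zone Q) ∖ zone R| = 31 − 9 = 22.00.

22.00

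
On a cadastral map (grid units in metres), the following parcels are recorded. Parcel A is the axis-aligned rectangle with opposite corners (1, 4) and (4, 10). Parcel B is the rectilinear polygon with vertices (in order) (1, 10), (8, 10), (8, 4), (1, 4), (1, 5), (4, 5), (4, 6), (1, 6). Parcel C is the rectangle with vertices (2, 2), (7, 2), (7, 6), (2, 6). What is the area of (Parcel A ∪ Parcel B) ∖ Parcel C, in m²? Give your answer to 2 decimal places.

|Parcel A ∪ Parcel B| = 42.
|(Parcel A ∪ Parcel B) ∩ Parcel C| = 10.
|(Parcel A ∪ Parcel B) ∖ Parcel C| = 42 − 10 = 32.00.

32.00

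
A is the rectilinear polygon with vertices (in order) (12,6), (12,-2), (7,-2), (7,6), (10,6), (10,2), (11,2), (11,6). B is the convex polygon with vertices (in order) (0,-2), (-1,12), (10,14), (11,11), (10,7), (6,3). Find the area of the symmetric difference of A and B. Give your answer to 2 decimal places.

150.50

|A| = 36, |B| = 118.5, |A∩B| = 2.
|A △ B| = |A| + |B| − 2·|A∩B| = 36 + 118.5 − 4 = 150.50.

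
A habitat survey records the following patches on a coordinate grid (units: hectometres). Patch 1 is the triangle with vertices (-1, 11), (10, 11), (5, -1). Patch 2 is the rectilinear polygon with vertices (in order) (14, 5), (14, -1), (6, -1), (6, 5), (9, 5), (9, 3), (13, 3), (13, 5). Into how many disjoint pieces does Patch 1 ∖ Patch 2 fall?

Patch 1 ∖ Patch 2 is a single connected region.

1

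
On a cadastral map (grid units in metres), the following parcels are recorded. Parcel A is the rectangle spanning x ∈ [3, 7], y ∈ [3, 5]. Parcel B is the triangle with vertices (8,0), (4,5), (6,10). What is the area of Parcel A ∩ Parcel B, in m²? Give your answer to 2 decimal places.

The intersection is the polygon with vertices (7,3), (5.6,3), (4,5), (7,5).
By the shoelace formula its area is 4.40.

4.40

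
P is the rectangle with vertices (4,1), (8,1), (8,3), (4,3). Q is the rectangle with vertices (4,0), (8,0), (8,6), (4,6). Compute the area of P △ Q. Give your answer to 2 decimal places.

16.00

|P∩Q|: x∈[4,8], y∈[1,3] → 4·2 = 8.
|P △ Q| = |P| + |Q| − 2·|P∩Q| = 8 + 24 − 16 = 16.00.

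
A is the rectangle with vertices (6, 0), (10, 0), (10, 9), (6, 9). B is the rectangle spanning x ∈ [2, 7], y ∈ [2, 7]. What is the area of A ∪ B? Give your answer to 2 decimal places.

By inclusion–exclusion:
Individual areas: |A| = 36, |B| = 25.
|A∩B|: x∈[6,7], y∈[2,7] → 1·5 = 5.
|A ∪ B| = 61 − 5 = 56.00.

56.00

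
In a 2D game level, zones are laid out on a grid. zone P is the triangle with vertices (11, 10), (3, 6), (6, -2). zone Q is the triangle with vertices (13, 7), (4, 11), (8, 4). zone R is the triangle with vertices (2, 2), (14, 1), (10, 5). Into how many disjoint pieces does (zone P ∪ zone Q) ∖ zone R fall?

(zone P ∪ zone Q) ∖ zone R splits into 2 disjoint pieces (area 37.9646, area 5.3091).

2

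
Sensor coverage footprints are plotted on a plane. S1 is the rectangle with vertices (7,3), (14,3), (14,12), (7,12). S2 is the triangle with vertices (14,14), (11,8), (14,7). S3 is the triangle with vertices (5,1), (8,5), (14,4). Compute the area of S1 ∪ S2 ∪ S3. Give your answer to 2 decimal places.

By inclusion–exclusion:
Individual areas: |S1| = 63, |S2| = 10.5, |S3| = 13.5.
|S1∩S2| = 9.5.
|S1∩S3| = 8.8333.
|S2∩S3| = 0.
|S1∩S2∩S3| = 0.
|S1 ∪ S2 ∪ S3| = 87 − 18.3333 + 0 = 68.67.

68.67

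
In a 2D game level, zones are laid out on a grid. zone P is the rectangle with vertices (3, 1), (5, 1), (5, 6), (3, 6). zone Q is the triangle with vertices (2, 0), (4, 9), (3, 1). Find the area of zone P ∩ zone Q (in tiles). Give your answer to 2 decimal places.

The intersection is the polygon with vertices (3.625,6), (3,1), (3,4.5), (3.333,6).
By the shoelace formula its area is 1.31.

1.31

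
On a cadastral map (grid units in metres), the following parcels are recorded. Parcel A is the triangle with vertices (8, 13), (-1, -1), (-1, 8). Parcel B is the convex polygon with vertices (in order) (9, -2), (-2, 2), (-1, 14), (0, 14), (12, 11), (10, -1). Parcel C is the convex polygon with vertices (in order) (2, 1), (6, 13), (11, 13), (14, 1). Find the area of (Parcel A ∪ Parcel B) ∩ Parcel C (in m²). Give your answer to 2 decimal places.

80.14

The region (Parcel A ∪ Parcel B) ∩ Parcel C is the polygon with vertices (11.467,11.133), (11.8,9.8), (10.333,1), (2,1), (5.846,12.539), (6.759,12.31), (8,13), (7.446,12.139).
By the shoelace formula its area is 80.14.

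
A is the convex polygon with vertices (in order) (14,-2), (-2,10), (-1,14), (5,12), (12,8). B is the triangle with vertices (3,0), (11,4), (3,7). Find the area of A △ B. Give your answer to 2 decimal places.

105.25

|A| = 102, |B| = 28, |A∩B| = 12.375.
|A △ B| = |A| + |B| − 2·|A∩B| = 102 + 28 − 24.75 = 105.25.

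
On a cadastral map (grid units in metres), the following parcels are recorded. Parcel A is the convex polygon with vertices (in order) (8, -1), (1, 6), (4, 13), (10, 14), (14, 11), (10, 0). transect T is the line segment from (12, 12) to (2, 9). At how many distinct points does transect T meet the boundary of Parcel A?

1

The segment meets the boundary at (2.328,9.098).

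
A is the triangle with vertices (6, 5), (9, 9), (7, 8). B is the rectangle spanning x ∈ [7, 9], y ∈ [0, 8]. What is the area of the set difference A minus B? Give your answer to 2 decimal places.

1.46

|A| = 2.5, |A∩B| = 1.0417.
|A ∖ B| = |A| − |A∩B| = 2.5 − 1.0417 = 1.46.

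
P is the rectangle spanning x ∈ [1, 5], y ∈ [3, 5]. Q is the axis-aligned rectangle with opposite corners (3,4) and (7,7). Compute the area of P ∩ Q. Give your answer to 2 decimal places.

2.00

|P∩Q|: x∈[3,5], y∈[4,5] → 2·1 = 2.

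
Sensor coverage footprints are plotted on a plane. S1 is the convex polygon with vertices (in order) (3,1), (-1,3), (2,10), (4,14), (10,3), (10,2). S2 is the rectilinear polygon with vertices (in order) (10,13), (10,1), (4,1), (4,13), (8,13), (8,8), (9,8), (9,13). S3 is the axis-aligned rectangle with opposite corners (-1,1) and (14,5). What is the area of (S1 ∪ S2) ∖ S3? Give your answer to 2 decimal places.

|S1 ∪ S2| = 101.7013.
|(S1 ∪ S2) ∩ S3| = 39.0714.
|(S1 ∪ S2) ∖ S3| = 101.7013 − 39.0714 = 62.63.

62.63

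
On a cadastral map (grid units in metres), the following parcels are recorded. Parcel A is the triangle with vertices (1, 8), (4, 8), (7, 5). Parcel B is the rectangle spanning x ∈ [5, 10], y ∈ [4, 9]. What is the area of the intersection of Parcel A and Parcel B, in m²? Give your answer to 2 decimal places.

1.00

The intersection is the polygon with vertices (7,5), (5,6), (5,7).
By the shoelace formula its area is 1.00.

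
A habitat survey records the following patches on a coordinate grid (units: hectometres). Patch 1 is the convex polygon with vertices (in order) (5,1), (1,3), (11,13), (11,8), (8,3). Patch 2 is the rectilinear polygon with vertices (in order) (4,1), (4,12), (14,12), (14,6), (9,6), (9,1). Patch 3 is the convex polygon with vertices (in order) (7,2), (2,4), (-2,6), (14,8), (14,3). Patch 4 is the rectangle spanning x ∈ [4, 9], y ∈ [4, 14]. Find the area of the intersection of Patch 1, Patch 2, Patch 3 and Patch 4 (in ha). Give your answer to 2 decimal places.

The intersection is the polygon with vertices (4.857,6.857), (9,7.375), (9,6), (9,4.667), (8.6,4), (4,4), (4,6).
By the shoelace formula its area is 14.86.

14.86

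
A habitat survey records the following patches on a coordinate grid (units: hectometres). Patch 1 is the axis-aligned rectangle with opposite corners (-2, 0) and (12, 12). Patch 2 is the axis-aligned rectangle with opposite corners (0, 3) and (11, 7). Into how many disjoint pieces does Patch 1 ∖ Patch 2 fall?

Patch 1 ∖ Patch 2 is a single connected region.

1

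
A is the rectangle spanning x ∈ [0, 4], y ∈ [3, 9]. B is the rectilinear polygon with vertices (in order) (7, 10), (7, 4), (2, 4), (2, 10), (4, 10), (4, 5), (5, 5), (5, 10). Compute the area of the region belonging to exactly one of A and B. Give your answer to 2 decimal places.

29.00

|A| = 24, |B| = 25, |A∩B| = 10.
|A △ B| = |A| + |B| − 2·|A∩B| = 24 + 25 − 20 = 29.00.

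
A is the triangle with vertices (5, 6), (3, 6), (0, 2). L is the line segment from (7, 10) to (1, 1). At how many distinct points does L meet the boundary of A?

The segment meets the boundary at (4.333,6), (3.571,4.857).

2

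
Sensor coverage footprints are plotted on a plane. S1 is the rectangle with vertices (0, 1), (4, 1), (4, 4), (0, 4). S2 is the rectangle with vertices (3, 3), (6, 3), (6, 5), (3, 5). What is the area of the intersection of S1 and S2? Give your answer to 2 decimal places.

|S1∩S2|: x∈[3,4], y∈[3,4] → 1·1 = 1.

1.00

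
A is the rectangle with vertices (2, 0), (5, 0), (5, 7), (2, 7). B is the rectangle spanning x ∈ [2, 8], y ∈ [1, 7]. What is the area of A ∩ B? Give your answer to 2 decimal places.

|A∩B|: x∈[2,5], y∈[1,7] → 3·6 = 18.

18.00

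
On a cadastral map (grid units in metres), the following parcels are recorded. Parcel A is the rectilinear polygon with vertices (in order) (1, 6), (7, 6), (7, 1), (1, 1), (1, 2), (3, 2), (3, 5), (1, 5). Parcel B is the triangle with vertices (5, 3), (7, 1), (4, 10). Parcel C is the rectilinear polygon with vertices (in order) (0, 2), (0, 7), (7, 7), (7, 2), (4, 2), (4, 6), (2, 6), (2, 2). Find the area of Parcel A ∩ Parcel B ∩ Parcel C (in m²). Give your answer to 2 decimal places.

The intersection is the polygon with vertices (6.667,2), (6,2), (5,3), (4.571,6), (5.333,6).
By the shoelace formula its area is 4.14.

4.14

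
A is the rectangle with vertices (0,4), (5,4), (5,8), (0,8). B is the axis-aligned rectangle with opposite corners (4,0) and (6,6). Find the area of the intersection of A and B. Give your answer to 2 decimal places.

2.00

|A∩B|: x∈[4,5], y∈[4,6] → 1·2 = 2.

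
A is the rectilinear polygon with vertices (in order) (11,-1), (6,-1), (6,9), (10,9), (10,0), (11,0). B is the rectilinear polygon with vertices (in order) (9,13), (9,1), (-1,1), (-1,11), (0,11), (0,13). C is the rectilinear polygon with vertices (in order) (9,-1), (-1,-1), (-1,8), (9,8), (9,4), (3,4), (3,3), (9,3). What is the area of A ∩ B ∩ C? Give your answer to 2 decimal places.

18.00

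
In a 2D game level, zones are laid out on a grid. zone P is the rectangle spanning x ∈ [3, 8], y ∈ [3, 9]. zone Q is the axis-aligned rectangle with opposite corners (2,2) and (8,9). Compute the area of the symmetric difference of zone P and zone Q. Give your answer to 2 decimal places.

|zone P∩zone Q|: x∈[3,8], y∈[3,9] → 5·6 = 30.
|zone P △ zone Q| = |zone P| + |zone Q| − 2·|zone P∩zone Q| = 30 + 42 − 60 = 12.00.

12.00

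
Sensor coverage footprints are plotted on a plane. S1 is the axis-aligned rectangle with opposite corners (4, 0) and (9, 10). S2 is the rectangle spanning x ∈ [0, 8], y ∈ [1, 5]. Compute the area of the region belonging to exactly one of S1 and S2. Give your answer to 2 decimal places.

|S1∩S2|: x∈[4,8], y∈[1,5] → 4·4 = 16.
|S1 △ S2| = |S1| + |S2| − 2·|S1∩S2| = 50 + 32 − 32 = 50.00.

50.00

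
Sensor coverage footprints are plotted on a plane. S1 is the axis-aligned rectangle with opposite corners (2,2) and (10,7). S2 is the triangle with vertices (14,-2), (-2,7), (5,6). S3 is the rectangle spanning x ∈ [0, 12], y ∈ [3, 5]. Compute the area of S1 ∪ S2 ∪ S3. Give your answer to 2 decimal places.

By inclusion–exclusion:
Individual areas: |S1| = 40, |S2| = 23.5, |S3| = 24.
|S1∩S2| = 14.9206.
|S1∩S3|: x∈[2,10], y∈[3,5] → 8·2 = 16.
|S2∩S3| = 7.8333.
|S1∩S2∩S3| = 7.7778.
|S1 ∪ S2 ∪ S3| = 87.5 − 38.754 + 7.7778 = 56.52.

56.52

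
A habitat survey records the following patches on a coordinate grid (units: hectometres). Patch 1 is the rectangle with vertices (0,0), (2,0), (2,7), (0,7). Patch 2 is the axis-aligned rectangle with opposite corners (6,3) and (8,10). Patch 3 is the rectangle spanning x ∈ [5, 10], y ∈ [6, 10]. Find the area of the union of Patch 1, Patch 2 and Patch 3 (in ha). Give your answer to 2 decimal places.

By inclusion–exclusion:
Individual areas: |Patch 1| = 14, |Patch 2| = 14, |Patch 3| = 20.
|Patch 1∩Patch 2| = 0 (no overlap).
|Patch 1∩Patch 3| = 0 (no overlap).
|Patch 2∩Patch 3|: x∈[6,8], y∈[6,10] → 2·4 = 8.
|Patch 1∩Patch 2∩Patch 3| = 0.
|Patch 1 ∪ Patch 2 ∪ Patch 3| = 48 − 8 + 0 = 40.00.

40.00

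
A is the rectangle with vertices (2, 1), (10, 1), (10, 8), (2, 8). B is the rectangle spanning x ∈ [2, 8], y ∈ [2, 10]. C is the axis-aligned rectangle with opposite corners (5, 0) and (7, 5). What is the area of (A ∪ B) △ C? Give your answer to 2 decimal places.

|A ∪ B| = 68.
|(A ∪ B) ∩ C| = 8.
|(A ∪ B) △ C| = 68 + 10 − 16 = 62.00.

62.00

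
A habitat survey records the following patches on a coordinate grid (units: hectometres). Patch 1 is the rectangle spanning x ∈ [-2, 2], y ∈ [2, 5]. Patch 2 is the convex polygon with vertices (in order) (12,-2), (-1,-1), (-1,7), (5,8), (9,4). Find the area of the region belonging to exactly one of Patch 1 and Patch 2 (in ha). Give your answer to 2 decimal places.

|Patch 1| = 12, |Patch 2| = 91.5, |Patch 1∩Patch 2| = 9.
|Patch 1 △ Patch 2| = |Patch 1| + |Patch 2| − 2·|Patch 1∩Patch 2| = 12 + 91.5 − 18 = 85.50.

85.50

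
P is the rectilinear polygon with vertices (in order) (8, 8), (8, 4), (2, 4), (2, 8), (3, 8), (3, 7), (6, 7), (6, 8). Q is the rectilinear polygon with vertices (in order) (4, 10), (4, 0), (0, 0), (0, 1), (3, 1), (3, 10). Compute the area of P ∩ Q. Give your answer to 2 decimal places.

3.00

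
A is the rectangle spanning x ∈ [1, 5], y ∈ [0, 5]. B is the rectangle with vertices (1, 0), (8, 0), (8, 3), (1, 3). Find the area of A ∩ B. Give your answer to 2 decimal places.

12.00

|A∩B|: x∈[1,5], y∈[0,3] → 4·3 = 12.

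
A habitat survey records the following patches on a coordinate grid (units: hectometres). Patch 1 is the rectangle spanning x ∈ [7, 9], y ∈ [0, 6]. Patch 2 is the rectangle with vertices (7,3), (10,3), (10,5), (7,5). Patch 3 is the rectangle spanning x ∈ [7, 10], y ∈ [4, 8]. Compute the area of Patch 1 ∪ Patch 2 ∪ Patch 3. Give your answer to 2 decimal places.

21.00

By inclusion–exclusion:
Individual areas: |Patch 1| = 12, |Patch 2| = 6, |Patch 3| = 12.
|Patch 1∩Patch 2|: x∈[7,9], y∈[3,5] → 2·2 = 4.
|Patch 1∩Patch 3|: x∈[7,9], y∈[4,6] → 2·2 = 4.
|Patch 2∩Patch 3|: x∈[7,10], y∈[4,5] → 3·1 = 3.
|Patch 1∩Patch 2∩Patch 3| = 2.
|Patch 1 ∪ Patch 2 ∪ Patch 3| = 30 − 11 + 2 = 21.00.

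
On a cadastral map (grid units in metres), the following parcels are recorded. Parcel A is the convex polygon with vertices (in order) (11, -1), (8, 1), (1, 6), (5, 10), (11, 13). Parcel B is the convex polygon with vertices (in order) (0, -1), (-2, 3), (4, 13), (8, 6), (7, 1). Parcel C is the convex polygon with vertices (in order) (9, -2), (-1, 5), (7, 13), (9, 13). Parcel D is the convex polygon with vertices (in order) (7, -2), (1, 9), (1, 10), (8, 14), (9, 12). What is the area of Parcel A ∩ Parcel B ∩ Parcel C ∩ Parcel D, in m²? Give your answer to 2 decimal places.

The intersection is the polygon with vertices (5.556,10.278), (8,6), (7.125,1.625), (3.681,4.085), (2.059,7.059), (5,10).
By the shoelace formula its area is 28.41.

28.41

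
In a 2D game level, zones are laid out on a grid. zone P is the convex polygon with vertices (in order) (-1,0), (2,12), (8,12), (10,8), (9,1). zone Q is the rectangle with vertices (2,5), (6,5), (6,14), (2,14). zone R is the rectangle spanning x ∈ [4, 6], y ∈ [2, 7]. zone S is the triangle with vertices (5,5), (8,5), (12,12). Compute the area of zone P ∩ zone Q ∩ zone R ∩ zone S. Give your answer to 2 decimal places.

0.50

The intersection is the polygon with vertices (5,5), (6,6), (6,5).
By the shoelace formula its area is 0.50.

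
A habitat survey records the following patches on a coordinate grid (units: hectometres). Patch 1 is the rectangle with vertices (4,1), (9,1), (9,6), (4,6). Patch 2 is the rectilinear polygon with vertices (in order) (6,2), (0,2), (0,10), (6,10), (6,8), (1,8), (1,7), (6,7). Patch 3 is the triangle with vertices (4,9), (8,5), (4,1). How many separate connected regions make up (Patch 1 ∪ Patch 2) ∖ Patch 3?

2

(Patch 1 ∪ Patch 2) ∖ Patch 3 splits into 2 disjoint pieces (area 13.5, area 32.5).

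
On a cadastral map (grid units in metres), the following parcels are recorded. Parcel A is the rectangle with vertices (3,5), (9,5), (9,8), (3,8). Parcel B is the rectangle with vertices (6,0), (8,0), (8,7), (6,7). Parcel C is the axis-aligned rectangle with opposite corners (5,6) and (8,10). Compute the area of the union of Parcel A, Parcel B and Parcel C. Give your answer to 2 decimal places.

34.00

By inclusion–exclusion:
Individual areas: |Parcel A| = 18, |Parcel B| = 14, |Parcel C| = 12.
|Parcel A∩Parcel B|: x∈[6,8], y∈[5,7] → 2·2 = 4.
|Parcel A∩Parcel C|: x∈[5,8], y∈[6,8] → 3·2 = 6.
|Parcel B∩Parcel C|: x∈[6,8], y∈[6,7] → 2·1 = 2.
|Parcel A∩Parcel B∩Parcel C| = 2.
|Parcel A ∪ Parcel B ∪ Parcel C| = 44 − 12 + 2 = 34.00.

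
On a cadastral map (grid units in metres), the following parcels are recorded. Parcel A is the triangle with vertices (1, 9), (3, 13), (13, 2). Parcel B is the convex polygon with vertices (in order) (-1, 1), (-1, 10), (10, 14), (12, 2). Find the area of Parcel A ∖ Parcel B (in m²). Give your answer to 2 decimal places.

1.90

|Parcel A| = 31, |Parcel A∩Parcel B| = 29.1039.
|Parcel A ∖ Parcel B| = |Parcel A| − |Parcel A∩Parcel B| = 31 − 29.1039 = 1.90.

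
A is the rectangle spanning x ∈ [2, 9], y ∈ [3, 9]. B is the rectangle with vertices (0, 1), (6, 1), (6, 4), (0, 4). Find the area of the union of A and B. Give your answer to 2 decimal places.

By inclusion–exclusion:
Individual areas: |A| = 42, |B| = 18.
|A∩B|: x∈[2,6], y∈[3,4] → 4·1 = 4.
|A ∪ B| = 60 − 4 = 56.00.

56.00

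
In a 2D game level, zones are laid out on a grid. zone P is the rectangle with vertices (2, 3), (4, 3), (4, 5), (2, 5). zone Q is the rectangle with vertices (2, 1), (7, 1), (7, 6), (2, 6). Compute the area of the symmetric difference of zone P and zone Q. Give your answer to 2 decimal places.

21.00

|zone P∩zone Q|: x∈[2,4], y∈[3,5] → 2·2 = 4.
|zone P △ zone Q| = |zone P| + |zone Q| − 2·|zone P∩zone Q| = 4 + 25 − 8 = 21.00.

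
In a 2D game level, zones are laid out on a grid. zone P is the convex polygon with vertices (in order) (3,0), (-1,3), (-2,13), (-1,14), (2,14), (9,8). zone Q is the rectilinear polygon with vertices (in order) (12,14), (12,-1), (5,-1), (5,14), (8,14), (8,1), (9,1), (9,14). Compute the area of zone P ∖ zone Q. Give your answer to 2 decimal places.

|zone P| = 94.5, |zone P∩zone Q| = 16.4286.
|zone P ∖ zone Q| = |zone P| − |zone P∩zone Q| = 94.5 − 16.4286 = 78.07.

78.07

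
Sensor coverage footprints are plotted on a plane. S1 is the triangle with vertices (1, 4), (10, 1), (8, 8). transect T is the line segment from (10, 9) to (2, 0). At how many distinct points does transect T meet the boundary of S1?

The segment meets the boundary at (4.514,2.829), (8.27,7.054).

2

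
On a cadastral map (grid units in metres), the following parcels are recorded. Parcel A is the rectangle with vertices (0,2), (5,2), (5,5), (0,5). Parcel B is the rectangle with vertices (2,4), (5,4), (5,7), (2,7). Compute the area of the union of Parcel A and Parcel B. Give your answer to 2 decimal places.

By inclusion–exclusion:
Individual areas: |Parcel A| = 15, |Parcel B| = 9.
|Parcel A∩Parcel B|: x∈[2,5], y∈[4,5] → 3·1 = 3.
|Parcel A ∪ Parcel B| = 24 − 3 = 21.00.

21.00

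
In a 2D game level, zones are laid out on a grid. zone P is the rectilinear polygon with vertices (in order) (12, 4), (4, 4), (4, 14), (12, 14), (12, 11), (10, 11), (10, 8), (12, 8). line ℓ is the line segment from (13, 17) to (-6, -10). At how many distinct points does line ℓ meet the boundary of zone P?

The segment meets the boundary at (4,4.211), (10.889,14).

2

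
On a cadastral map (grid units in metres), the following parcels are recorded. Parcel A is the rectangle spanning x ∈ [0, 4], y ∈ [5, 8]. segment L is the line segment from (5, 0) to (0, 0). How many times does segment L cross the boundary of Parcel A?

0

The segment lies entirely outside Parcel A and never meets its boundary.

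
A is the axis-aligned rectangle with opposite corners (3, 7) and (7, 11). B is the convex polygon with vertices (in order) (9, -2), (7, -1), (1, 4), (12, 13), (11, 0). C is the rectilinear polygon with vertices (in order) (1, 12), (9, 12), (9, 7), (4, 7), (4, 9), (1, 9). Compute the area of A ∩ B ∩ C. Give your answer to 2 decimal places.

2.23

The intersection is the polygon with vertices (4.667,7), (7,8.909), (7,7).
By the shoelace formula its area is 2.23.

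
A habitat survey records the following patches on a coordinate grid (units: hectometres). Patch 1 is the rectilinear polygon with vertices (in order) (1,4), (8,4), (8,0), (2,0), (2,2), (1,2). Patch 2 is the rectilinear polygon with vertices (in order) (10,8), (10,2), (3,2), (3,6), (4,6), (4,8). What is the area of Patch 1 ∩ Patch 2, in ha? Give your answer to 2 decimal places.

10.00

The intersection is the polygon with vertices (8,4), (8,2), (3,2), (3,4).
By the shoelace formula its area is 10.00.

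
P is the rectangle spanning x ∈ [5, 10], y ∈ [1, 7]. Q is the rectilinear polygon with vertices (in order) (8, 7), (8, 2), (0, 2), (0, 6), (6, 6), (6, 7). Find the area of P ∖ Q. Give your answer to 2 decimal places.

|P| = 30, |P∩Q| = 14.
|P ∖ Q| = |P| − |P∩Q| = 30 − 14 = 16.00.

16.00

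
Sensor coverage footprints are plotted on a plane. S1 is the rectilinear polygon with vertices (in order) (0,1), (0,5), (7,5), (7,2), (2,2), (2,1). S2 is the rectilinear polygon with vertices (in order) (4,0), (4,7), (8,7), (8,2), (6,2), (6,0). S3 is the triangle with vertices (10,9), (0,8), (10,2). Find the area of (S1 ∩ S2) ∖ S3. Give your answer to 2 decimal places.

7.80

|S1 ∩ S2| = 9.
|(S1 ∩ S2) ∩ S3| = 1.2.
|(S1 ∩ S2) ∖ S3| = 9 − 1.2 = 7.80.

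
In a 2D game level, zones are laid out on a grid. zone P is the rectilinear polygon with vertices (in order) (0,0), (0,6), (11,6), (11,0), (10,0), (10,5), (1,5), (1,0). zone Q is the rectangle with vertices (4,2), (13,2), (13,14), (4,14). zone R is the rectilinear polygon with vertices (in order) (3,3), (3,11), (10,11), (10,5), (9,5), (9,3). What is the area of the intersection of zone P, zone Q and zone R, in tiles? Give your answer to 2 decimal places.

6.00

The intersection is the polygon with vertices (9,5), (4,5), (4,6), (10,6), (10,5).
By the shoelace formula its area is 6.00.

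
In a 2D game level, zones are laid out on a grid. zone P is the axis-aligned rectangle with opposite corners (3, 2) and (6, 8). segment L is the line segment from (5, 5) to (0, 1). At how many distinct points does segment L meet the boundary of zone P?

1

The segment meets the boundary at (3,3.4).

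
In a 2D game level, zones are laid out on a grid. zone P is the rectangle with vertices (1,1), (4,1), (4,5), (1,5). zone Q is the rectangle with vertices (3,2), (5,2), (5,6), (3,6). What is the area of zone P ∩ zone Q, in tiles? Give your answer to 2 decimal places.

|zone P∩zone Q|: x∈[3,4], y∈[2,5] → 1·3 = 3.

3.00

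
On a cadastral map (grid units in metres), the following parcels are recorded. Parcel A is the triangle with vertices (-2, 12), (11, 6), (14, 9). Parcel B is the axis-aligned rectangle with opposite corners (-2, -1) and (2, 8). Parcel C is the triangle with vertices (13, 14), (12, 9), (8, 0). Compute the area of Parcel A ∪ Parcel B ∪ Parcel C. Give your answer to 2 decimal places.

By inclusion–exclusion:
Individual areas: |Parcel A| = 28.5, |Parcel B| = 36, |Parcel C| = 5.5.
|Parcel A∩Parcel B| = 0.
|Parcel A∩Parcel C| = 2.1604.
|Parcel B∩Parcel C| = 0.
|Parcel A∩Parcel B∩Parcel C| = 0.
|Parcel A ∪ Parcel B ∪ Parcel C| = 70 − 2.1604 + 0 = 67.84.

67.84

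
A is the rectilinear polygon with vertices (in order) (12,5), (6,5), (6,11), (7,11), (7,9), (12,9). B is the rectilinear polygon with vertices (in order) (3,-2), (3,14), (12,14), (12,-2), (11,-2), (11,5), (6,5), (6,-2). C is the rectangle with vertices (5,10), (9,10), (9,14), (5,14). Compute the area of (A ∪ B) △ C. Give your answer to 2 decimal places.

93.00

|A ∪ B| = 109.
|(A ∪ B) ∩ C| = 16.
|(A ∪ B) △ C| = 109 + 16 − 32 = 93.00.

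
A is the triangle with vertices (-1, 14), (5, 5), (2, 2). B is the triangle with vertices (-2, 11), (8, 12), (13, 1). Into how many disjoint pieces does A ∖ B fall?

2

A ∖ B splits into 2 disjoint pieces (area 1.6025, area 16.45).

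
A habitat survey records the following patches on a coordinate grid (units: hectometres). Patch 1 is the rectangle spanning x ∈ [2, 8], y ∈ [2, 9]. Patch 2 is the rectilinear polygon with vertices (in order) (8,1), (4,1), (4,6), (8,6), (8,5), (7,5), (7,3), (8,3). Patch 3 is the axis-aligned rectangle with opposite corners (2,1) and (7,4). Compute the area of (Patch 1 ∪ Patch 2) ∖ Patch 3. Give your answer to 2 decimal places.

|Patch 1 ∪ Patch 2| = 46.
|(Patch 1 ∪ Patch 2) ∩ Patch 3| = 13.
|(Patch 1 ∪ Patch 2) ∖ Patch 3| = 46 − 13 = 33.00.

33.00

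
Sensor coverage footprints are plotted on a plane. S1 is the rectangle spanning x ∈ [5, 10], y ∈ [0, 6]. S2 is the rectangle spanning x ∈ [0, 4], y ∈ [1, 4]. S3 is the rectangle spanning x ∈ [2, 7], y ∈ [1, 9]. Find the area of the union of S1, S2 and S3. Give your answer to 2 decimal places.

66.00

By inclusion–exclusion:
Individual areas: |S1| = 30, |S2| = 12, |S3| = 40.
|S1∩S2| = 0 (no overlap).
|S1∩S3|: x∈[5,7], y∈[1,6] → 2·5 = 10.
|S2∩S3|: x∈[2,4], y∈[1,4] → 2·3 = 6.
|S1∩S2∩S3| = 0.
|S1 ∪ S2 ∪ S3| = 82 − 16 + 0 = 66.00.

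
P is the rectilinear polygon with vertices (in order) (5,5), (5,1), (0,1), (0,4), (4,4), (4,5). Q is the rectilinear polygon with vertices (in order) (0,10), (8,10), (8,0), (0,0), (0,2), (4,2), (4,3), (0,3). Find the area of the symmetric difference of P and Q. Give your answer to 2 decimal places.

68.00

|P| = 16, |Q| = 76, |P∩Q| = 12.
|P △ Q| = |P| + |Q| − 2·|P∩Q| = 16 + 76 − 24 = 68.00.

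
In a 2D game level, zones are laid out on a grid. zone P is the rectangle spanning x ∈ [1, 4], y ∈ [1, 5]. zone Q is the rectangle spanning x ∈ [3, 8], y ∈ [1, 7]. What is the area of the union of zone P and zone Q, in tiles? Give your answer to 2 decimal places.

By inclusion–exclusion:
Individual areas: |zone P| = 12, |zone Q| = 30.
|zone P∩zone Q|: x∈[3,4], y∈[1,5] → 1·4 = 4.
|zone P ∪ zone Q| = 42 − 4 = 38.00.

38.00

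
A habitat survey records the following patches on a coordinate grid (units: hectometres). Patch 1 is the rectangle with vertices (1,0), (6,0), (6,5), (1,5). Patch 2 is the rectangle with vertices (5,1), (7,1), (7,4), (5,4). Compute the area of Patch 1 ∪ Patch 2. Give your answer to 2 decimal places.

By inclusion–exclusion:
Individual areas: |Patch 1| = 25, |Patch 2| = 6.
|Patch 1∩Patch 2|: x∈[5,6], y∈[1,4] → 1·3 = 3.
|Patch 1 ∪ Patch 2| = 31 − 3 = 28.00.

28.00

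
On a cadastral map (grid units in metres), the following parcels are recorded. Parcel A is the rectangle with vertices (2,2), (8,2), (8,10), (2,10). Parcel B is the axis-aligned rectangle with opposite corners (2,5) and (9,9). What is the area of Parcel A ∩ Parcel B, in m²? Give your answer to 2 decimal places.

|Parcel A∩Parcel B|: x∈[2,8], y∈[5,9] → 6·4 = 24.

24.00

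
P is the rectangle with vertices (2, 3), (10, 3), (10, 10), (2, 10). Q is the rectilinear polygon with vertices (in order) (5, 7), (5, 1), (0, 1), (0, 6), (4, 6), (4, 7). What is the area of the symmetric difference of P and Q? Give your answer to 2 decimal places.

62.00

|P| = 56, |Q| = 26, |P∩Q| = 10.
|P △ Q| = |P| + |Q| − 2·|P∩Q| = 56 + 26 − 20 = 62.00.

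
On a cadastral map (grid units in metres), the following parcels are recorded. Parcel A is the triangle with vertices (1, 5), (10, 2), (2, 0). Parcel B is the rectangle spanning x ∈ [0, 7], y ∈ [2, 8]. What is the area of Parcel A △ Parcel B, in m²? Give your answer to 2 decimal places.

|Parcel A| = 21, |Parcel B| = 42, |Parcel A∩Parcel B| = 11.1.
|Parcel A △ Parcel B| = |Parcel A| + |Parcel B| − 2·|Parcel A∩Parcel B| = 21 + 42 − 22.2 = 40.80.

40.80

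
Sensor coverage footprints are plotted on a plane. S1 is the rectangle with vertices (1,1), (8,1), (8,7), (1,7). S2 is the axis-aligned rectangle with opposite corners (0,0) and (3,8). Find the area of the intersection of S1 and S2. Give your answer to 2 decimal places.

|S1∩S2|: x∈[1,3], y∈[1,7] → 2·6 = 12.

12.00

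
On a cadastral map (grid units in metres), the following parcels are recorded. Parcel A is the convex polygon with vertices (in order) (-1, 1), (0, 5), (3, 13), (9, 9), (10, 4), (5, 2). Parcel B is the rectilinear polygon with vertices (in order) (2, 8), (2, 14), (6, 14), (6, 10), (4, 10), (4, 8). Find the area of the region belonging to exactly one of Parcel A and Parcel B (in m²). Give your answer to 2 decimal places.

|Parcel A| = 78.5, |Parcel B| = 20, |Parcel A∩Parcel B| = 11.6667.
|Parcel A △ Parcel B| = |Parcel A| + |Parcel B| − 2·|Parcel A∩Parcel B| = 78.5 + 20 − 23.3333 = 75.17.

75.17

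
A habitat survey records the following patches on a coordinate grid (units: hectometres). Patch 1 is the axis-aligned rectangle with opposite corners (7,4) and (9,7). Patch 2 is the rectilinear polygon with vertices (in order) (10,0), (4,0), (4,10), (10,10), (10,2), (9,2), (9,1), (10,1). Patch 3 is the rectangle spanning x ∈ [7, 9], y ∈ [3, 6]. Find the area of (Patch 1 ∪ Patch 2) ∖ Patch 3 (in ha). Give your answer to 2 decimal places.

53.00

|Patch 1 ∪ Patch 2| = 59.
|(Patch 1 ∪ Patch 2) ∩ Patch 3| = 6.
|(Patch 1 ∪ Patch 2) ∖ Patch 3| = 59 − 6 = 53.00.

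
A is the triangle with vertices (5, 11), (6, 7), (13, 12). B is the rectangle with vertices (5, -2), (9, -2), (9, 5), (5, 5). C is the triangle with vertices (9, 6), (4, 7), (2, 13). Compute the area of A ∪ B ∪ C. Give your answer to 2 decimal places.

By inclusion–exclusion:
Individual areas: |A| = 16.5, |B| = 28, |C| = 14.
|A∩B| = 0.
|A∩C| = 1.8333.
|B∩C| = 0.
|A∩B∩C| = 0.
|A ∪ B ∪ C| = 58.5 − 1.8333 + 0 = 56.67.

56.67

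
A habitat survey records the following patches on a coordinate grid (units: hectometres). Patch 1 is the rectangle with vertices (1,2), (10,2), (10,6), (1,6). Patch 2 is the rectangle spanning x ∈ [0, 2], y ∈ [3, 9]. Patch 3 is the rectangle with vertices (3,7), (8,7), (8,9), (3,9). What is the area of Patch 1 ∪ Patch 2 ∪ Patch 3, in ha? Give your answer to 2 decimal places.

By inclusion–exclusion:
Individual areas: |Patch 1| = 36, |Patch 2| = 12, |Patch 3| = 10.
|Patch 1∩Patch 2|: x∈[1,2], y∈[3,6] → 1·3 = 3.
|Patch 1∩Patch 3| = 0 (no overlap).
|Patch 2∩Patch 3| = 0 (no overlap).
|Patch 1∩Patch 2∩Patch 3| = 0.
|Patch 1 ∪ Patch 2 ∪ Patch 3| = 58 − 3 + 0 = 55.00.

55.00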